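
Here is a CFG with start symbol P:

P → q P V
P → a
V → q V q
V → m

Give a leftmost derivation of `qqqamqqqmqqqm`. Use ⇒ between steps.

P ⇒ qPV   [P → q P V]
qPV ⇒ qqPVV   [P → q P V]
qqPVV ⇒ qqqPVVV   [P → q P V]
qqqPVVV ⇒ qqqaVVV   [P → a]
qqqaVVV ⇒ qqqamVV   [V → m]
qqqamVV ⇒ qqqamqVqV   [V → q V q]
qqqamqVqV ⇒ qqqamqqVqqV   [V → q V q]
qqqamqqVqqV ⇒ qqqamqqqVqqqV   [V → q V q]
qqqamqqqVqqqV ⇒ qqqamqqqmqqqV   [V → m]
qqqamqqqmqqqV ⇒ qqqamqqqmqqqm   [V → m]

P⇒qPV⇒qqPVV⇒qqqPVVV⇒qqqaVVV⇒qqqamVV⇒qqqamqVqV⇒qqqamqqVqqV⇒qqqamqqqVqqqV⇒qqqamqqqmqqqV⇒qqqamqqqmqqqm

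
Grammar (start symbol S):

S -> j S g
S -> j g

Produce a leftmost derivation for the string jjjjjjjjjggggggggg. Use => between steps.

S => jSg   [S -> j S g]
jSg => jjSgg   [S -> j S g]
jjSgg => jjjSggg   [S -> j S g]
jjjSggg => jjjjSgggg   [S -> j S g]
jjjjSgggg => jjjjjSggggg   [S -> j S g]
jjjjjSggggg => jjjjjjSgggggg   [S -> j S g]
jjjjjjSgggggg => jjjjjjjSggggggg   [S -> j S g]
jjjjjjjSggggggg => jjjjjjjjSgggggggg   [S -> j S g]
jjjjjjjjSgggggggg => jjjjjjjjjggggggggg   [S -> j g]

S => jSg => jjSgg => jjjSggg => jjjjSgggg => jjjjjSggggg => jjjjjjSgggggg => jjjjjjjSggggggg => jjjjjjjjSgggggggg => jjjjjjjjjggggggggg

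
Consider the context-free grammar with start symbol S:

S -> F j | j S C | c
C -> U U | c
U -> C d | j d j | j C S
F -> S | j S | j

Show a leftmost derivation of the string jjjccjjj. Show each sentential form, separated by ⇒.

S ⇒ Fj   [S -> F j]
Fj ⇒ jSj   [F -> j S]
jSj ⇒ jFjj   [S -> F j]
jFjj ⇒ jSjj   [F -> S]
jSjj ⇒ jFjjj   [S -> F j]
jFjjj ⇒ jjSjjj   [F -> j S]
jjSjjj ⇒ jjjSCjjj   [S -> j S C]
jjjSCjjj ⇒ jjjcCjjj   [S -> c]
jjjcCjjj ⇒ jjjccjjj   [C -> c]

S⇒Fj⇒jSj⇒jFjj⇒jSjj⇒jFjjj⇒jjSjjj⇒jjjSCjjj⇒jjjcCjjj⇒jjjccjjj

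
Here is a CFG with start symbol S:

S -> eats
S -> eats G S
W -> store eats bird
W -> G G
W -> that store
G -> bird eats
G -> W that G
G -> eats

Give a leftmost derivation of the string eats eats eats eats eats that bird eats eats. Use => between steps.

S => eats G S => eats eats S => eats eats eats G S => eats eats eats W that G S => eats eats eats G G that G S => eats eats eats eats G that G S => eats eats eats eats eats that G S => eats eats eats eats eats that bird eats S => eats eats eats eats eats that bird eats eats

S => eats G S   [S -> eats G S]
eats G S => eats eats S   [G -> eats]
eats eats S => eats eats eats G S   [S -> eats G S]
eats eats eats G S => eats eats eats W that G S   [G -> W that G]
eats eats eats W that G S => eats eats eats G G that G S   [W -> G G]
eats eats eats G G that G S => eats eats eats eats G that G S   [G -> eats]
eats eats eats eats G that G S => eats eats eats eats eats that G S   [G -> eats]
eats eats eats eats eats that G S => eats eats eats eats eats that bird eats S   [G -> bird eats]
eats eats eats eats eats that bird eats S => eats eats eats eats eats that bird eats eats   [S -> eats]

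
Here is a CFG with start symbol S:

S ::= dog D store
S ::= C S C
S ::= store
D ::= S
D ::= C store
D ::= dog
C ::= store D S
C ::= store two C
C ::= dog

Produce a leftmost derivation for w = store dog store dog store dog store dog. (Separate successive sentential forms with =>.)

S => C S C => store D S S C => store C store S S C => store dog store S S C => store dog store C S C S C => store dog store dog S C S C => store dog store dog store C S C => store dog store dog store dog S C => store dog store dog store dog store C => store dog store dog store dog store dog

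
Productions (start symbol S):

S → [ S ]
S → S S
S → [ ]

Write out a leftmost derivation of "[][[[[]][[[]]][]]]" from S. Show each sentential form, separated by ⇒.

S ⇒ SS   [S → S S]
SS ⇒ []S   [S → [ ]]
[]S ⇒ [][S]   [S → [ S ]]
[][S] ⇒ [][[S]]   [S → [ S ]]
[][[S]] ⇒ [][[SS]]   [S → S S]
[][[SS]] ⇒ [][[[S]S]]   [S → [ S ]]
[][[[S]S]] ⇒ [][[[[]]S]]   [S → [ ]]
[][[[[]]S]] ⇒ [][[[[]]SS]]   [S → S S]
[][[[[]]SS]] ⇒ [][[[[]][S]S]]   [S → [ S ]]
[][[[[]][S]S]] ⇒ [][[[[]][[S]]S]]   [S → [ S ]]
[][[[[]][[S]]S]] ⇒ [][[[[]][[[]]]S]]   [S → [ ]]
[][[[[]][[[]]]S]] ⇒ [][[[[]][[[]]][]]]   [S → [ ]]

S⇒SS⇒[]S⇒[][S]⇒[][[S]]⇒[][[SS]]⇒[][[[S]S]]⇒[][[[[]]S]]⇒[][[[[]]SS]]⇒[][[[[]][S]S]]⇒[][[[[]][[S]]S]]⇒[][[[[]][[[]]]S]]⇒[][[[[]][[[]]][]]]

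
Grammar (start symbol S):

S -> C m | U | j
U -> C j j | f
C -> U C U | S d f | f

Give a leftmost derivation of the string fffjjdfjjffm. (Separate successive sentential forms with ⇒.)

S ⇒ Cm ⇒ UCUm ⇒ CjjCUm ⇒ SdfjjCUm ⇒ UdfjjCUm ⇒ CjjdfjjCUm ⇒ UCUjjdfjjCUm ⇒ fCUjjdfjjCUm ⇒ ffUjjdfjjCUm ⇒ fffjjdfjjCUm ⇒ fffjjdfjjfUm ⇒ fffjjdfjjffm

S ⇒ Cm   [S -> C m]
Cm ⇒ UCUm   [C -> U C U]
UCUm ⇒ CjjCUm   [U -> C j j]
CjjCUm ⇒ SdfjjCUm   [C -> S d f]
SdfjjCUm ⇒ UdfjjCUm   [S -> U]
UdfjjCUm ⇒ CjjdfjjCUm   [U -> C j j]
CjjdfjjCUm ⇒ UCUjjdfjjCUm   [C -> U C U]
UCUjjdfjjCUm ⇒ fCUjjdfjjCUm   [U -> f]
fCUjjdfjjCUm ⇒ ffUjjdfjjCUm   [C -> f]
ffUjjdfjjCUm ⇒ fffjjdfjjCUm   [U -> f]
fffjjdfjjCUm ⇒ fffjjdfjjfUm   [C -> f]
fffjjdfjjfUm ⇒ fffjjdfjjffm   [U -> f]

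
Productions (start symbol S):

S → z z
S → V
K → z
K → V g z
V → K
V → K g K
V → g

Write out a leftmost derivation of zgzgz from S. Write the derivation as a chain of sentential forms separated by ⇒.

S ⇒ V ⇒ KgK ⇒ VgzgK ⇒ KgzgK ⇒ zgzgK ⇒ zgzgz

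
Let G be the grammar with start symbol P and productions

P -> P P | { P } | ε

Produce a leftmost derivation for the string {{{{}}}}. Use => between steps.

P => {P} => {PP} => {{P}P} => {{{P}}P} => {{{PP}}P} => {{{{P}P}}P} => {{{{}P}}P} => {{{{}}}P} => {{{{}}}}

P => {P}   [P -> { P }]
{P} => {PP}   [P -> P P]
{PP} => {{P}P}   [P -> { P }]
{{P}P} => {{{P}}P}   [P -> { P }]
{{{P}}P} => {{{PP}}P}   [P -> P P]
{{{PP}}P} => {{{{P}P}}P}   [P -> { P }]
{{{{P}P}}P} => {{{{}P}}P}   [P -> ε]
{{{{}P}}P} => {{{{}}}P}   [P -> ε]
{{{{}}}P} => {{{{}}}}   [P -> ε]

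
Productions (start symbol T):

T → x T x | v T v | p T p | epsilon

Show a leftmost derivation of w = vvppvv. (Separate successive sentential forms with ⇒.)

T⇒vTv⇒vvTvv⇒vvpTpvv⇒vvppvv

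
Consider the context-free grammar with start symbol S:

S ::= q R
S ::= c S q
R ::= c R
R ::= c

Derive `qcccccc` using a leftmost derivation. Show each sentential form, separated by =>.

S => qR   [S ::= q R]
qR => qcR   [R ::= c R]
qcR => qccR   [R ::= c R]
qccR => qcccR   [R ::= c R]
qcccR => qccccR   [R ::= c R]
qccccR => qcccccR   [R ::= c R]
qcccccR => qcccccc   [R ::= c]

S => qR => qcR => qccR => qcccR => qccccR => qcccccR => qcccccc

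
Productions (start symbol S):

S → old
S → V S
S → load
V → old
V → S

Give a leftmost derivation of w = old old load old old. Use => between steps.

S => V S   [S → V S]
V S => S S   [V → S]
S S => V S S   [S → V S]
V S S => S S S   [V → S]
S S S => V S S S   [S → V S]
V S S S => old S S S   [V → old]
old S S S => old V S S S   [S → V S]
old V S S S => old S S S S   [V → S]
old S S S S => old old S S S   [S → old]
old old S S S => old old load S S   [S → load]
old old load S S => old old load old S   [S → old]
old old load old S => old old load old old   [S → old]

S => V S => S S => V S S => S S S => V S S S => old S S S => old V S S S => old S S S S => old old S S S => old old load S S => old old load old S => old old load old old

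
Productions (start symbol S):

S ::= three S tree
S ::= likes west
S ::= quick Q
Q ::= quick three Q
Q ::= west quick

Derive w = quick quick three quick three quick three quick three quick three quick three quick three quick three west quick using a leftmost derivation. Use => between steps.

S => quick Q => quick quick three Q => quick quick three quick three Q => quick quick three quick three quick three Q => quick quick three quick three quick three quick three Q => quick quick three quick three quick three quick three quick three Q => quick quick three quick three quick three quick three quick three quick three Q => quick quick three quick three quick three quick three quick three quick three quick three Q => quick quick three quick three quick three quick three quick three quick three quick three quick three Q => quick quick three quick three quick three quick three quick three quick three quick three quick three west quick

S => quick Q   [S ::= quick Q]
quick Q => quick quick three Q   [Q ::= quick three Q]
quick quick three Q => quick quick three quick three Q   [Q ::= quick three Q]
quick quick three quick three Q => quick quick three quick three quick three Q   [Q ::= quick three Q]
quick quick three quick three quick three Q => quick quick three quick three quick three quick three Q   [Q ::= quick three Q]
quick quick three quick three quick three quick three Q => quick quick three quick three quick three quick three quick three Q   [Q ::= quick three Q]
quick quick three quick three quick three quick three quick three Q => quick quick three quick three quick three quick three quick three quick three Q   [Q ::= quick three Q]
quick quick three quick three quick three quick three quick three quick three Q => quick quick three quick three quick three quick three quick three quick three quick three Q   [Q ::= quick three Q]
quick quick three quick three quick three quick three quick three quick three quick three Q => quick quick three quick three quick three quick three quick three quick three quick three quick three Q   [Q ::= quick three Q]
quick quick three quick three quick three quick three quick three quick three quick three quick three Q => quick quick three quick three quick three quick three quick three quick three quick three quick three west quick   [Q ::= west quick]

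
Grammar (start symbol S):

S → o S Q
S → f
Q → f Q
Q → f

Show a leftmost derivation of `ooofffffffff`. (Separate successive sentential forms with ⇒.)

S ⇒ oSQ ⇒ ooSQQ ⇒ oooSQQQ ⇒ ooofQQQ ⇒ oooffQQQ ⇒ ooofffQQQ ⇒ oooffffQQQ ⇒ ooofffffQQQ ⇒ oooffffffQQQ ⇒ ooofffffffQQ ⇒ oooffffffffQ ⇒ ooofffffffff

S ⇒ oSQ   [S → o S Q]
oSQ ⇒ ooSQQ   [S → o S Q]
ooSQQ ⇒ oooSQQQ   [S → o S Q]
oooSQQQ ⇒ ooofQQQ   [S → f]
ooofQQQ ⇒ oooffQQQ   [Q → f Q]
oooffQQQ ⇒ ooofffQQQ   [Q → f Q]
ooofffQQQ ⇒ oooffffQQQ   [Q → f Q]
oooffffQQQ ⇒ ooofffffQQQ   [Q → f Q]
ooofffffQQQ ⇒ oooffffffQQQ   [Q → f Q]
oooffffffQQQ ⇒ ooofffffffQQ   [Q → f]
ooofffffffQQ ⇒ oooffffffffQ   [Q → f]
oooffffffffQ ⇒ ooofffffffff   [Q → f]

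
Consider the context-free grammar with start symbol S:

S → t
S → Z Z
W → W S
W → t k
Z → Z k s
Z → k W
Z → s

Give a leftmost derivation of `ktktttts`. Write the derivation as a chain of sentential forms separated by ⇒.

S ⇒ ZZ   [S → Z Z]
ZZ ⇒ kWZ   [Z → k W]
kWZ ⇒ kWSZ   [W → W S]
kWSZ ⇒ kWSSZ   [W → W S]
kWSSZ ⇒ kWSSSZ   [W → W S]
kWSSSZ ⇒ kWSSSSZ   [W → W S]
kWSSSSZ ⇒ ktkSSSSZ   [W → t k]
ktkSSSSZ ⇒ ktktSSSZ   [S → t]
ktktSSSZ ⇒ ktkttSSZ   [S → t]
ktkttSSZ ⇒ ktktttSZ   [S → t]
ktktttSZ ⇒ ktkttttZ   [S → t]
ktkttttZ ⇒ ktktttts   [Z → s]

S ⇒ ZZ ⇒ kWZ ⇒ kWSZ ⇒ kWSSZ ⇒ kWSSSZ ⇒ kWSSSSZ ⇒ ktkSSSSZ ⇒ ktktSSSZ ⇒ ktkttSSZ ⇒ ktktttSZ ⇒ ktkttttZ ⇒ ktktttts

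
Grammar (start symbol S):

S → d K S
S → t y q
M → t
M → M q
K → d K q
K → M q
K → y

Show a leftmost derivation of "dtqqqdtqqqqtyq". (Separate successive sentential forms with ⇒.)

S ⇒ dKS ⇒ dMqS ⇒ dMqqS ⇒ dMqqqS ⇒ dtqqqS ⇒ dtqqqdKS ⇒ dtqqqdMqS ⇒ dtqqqdMqqS ⇒ dtqqqdMqqqS ⇒ dtqqqdMqqqqS ⇒ dtqqqdtqqqqS ⇒ dtqqqdtqqqqtyq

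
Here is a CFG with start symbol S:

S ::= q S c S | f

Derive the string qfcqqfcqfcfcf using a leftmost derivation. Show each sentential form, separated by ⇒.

S ⇒ qScS   [S ::= q S c S]
qScS ⇒ qfcS   [S ::= f]
qfcS ⇒ qfcqScS   [S ::= q S c S]
qfcqScS ⇒ qfcqqScScS   [S ::= q S c S]
qfcqqScScS ⇒ qfcqqfcScS   [S ::= f]
qfcqqfcScS ⇒ qfcqqfcqScScS   [S ::= q S c S]
qfcqqfcqScScS ⇒ qfcqqfcqfcScS   [S ::= f]
qfcqqfcqfcScS ⇒ qfcqqfcqfcfcS   [S ::= f]
qfcqqfcqfcfcS ⇒ qfcqqfcqfcfcf   [S ::= f]

S ⇒ qScS ⇒ qfcS ⇒ qfcqScS ⇒ qfcqqScScS ⇒ qfcqqfcScS ⇒ qfcqqfcqScScS ⇒ qfcqqfcqfcScS ⇒ qfcqqfcqfcfcS ⇒ qfcqqfcqfcfcf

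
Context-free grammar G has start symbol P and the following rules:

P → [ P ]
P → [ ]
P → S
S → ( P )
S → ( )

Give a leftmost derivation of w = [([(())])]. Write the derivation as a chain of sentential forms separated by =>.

P => [P]   [P → [ P ]]
[P] => [S]   [P → S]
[S] => [(P)]   [S → ( P )]
[(P)] => [([P])]   [P → [ P ]]
[([P])] => [([S])]   [P → S]
[([S])] => [([(P)])]   [S → ( P )]
[([(P)])] => [([(S)])]   [P → S]
[([(S)])] => [([(())])]   [S → ( )]

P => [P] => [S] => [(P)] => [([P])] => [([S])] => [([(P)])] => [([(S)])] => [([(())])]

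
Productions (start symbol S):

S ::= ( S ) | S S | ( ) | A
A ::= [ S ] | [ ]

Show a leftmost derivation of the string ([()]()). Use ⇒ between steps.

S ⇒ (S)   [S ::= ( S )]
(S) ⇒ (SS)   [S ::= S S]
(SS) ⇒ (AS)   [S ::= A]
(AS) ⇒ ([S]S)   [A ::= [ S ]]
([S]S) ⇒ ([()]S)   [S ::= ( )]
([()]S) ⇒ ([()]())   [S ::= ( )]

S⇒(S)⇒(SS)⇒(AS)⇒([S]S)⇒([()]S)⇒([()]())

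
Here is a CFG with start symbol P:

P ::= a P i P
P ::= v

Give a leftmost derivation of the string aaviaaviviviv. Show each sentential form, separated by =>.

P => aPiP   [P ::= a P i P]
aPiP => aaPiPiP   [P ::= a P i P]
aaPiPiP => aaviPiP   [P ::= v]
aaviPiP => aaviaPiPiP   [P ::= a P i P]
aaviaPiPiP => aaviaaPiPiPiP   [P ::= a P i P]
aaviaaPiPiPiP => aaviaaviPiPiP   [P ::= v]
aaviaaviPiPiP => aaviaaviviPiP   [P ::= v]
aaviaaviviPiP => aaviaaviviviP   [P ::= v]
aaviaaviviviP => aaviaaviviviv   [P ::= v]

P => aPiP => aaPiPiP => aaviPiP => aaviaPiPiP => aaviaaPiPiPiP => aaviaaviPiPiP => aaviaaviviPiP => aaviaaviviviP => aaviaaviviviv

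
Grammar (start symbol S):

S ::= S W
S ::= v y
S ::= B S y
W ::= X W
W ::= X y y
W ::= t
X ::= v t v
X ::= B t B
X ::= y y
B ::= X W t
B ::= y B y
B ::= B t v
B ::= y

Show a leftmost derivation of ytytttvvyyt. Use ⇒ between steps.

S⇒SW⇒BSyW⇒BtvSyW⇒XWttvSyW⇒BtBWttvSyW⇒ytBWttvSyW⇒ytyWttvSyW⇒ytytttvSyW⇒ytytttvvyyW⇒ytytttvvyyt

S ⇒ SW   [S ::= S W]
SW ⇒ BSyW   [S ::= B S y]
BSyW ⇒ BtvSyW   [B ::= B t v]
BtvSyW ⇒ XWttvSyW   [B ::= X W t]
XWttvSyW ⇒ BtBWttvSyW   [X ::= B t B]
BtBWttvSyW ⇒ ytBWttvSyW   [B ::= y]
ytBWttvSyW ⇒ ytyWttvSyW   [B ::= y]
ytyWttvSyW ⇒ ytytttvSyW   [W ::= t]
ytytttvSyW ⇒ ytytttvvyyW   [S ::= v y]
ytytttvvyyW ⇒ ytytttvvyyt   [W ::= t]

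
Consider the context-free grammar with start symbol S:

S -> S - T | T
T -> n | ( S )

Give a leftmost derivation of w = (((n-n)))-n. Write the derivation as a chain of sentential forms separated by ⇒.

S⇒S-T⇒T-T⇒(S)-T⇒(T)-T⇒((S))-T⇒((T))-T⇒(((S)))-T⇒(((S-T)))-T⇒(((T-T)))-T⇒(((n-T)))-T⇒(((n-n)))-T⇒(((n-n)))-n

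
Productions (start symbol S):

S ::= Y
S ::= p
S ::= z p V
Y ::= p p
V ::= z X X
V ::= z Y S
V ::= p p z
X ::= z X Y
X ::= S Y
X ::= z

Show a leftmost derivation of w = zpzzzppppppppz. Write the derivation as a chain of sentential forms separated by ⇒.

S ⇒ zpV ⇒ zpzXX ⇒ zpzzXYX ⇒ zpzzzXYYX ⇒ zpzzzSYYYX ⇒ zpzzzYYYYX ⇒ zpzzzppYYYX ⇒ zpzzzppppYYX ⇒ zpzzzppppppYX ⇒ zpzzzppppppppX ⇒ zpzzzppppppppz

S ⇒ zpV   [S ::= z p V]
zpV ⇒ zpzXX   [V ::= z X X]
zpzXX ⇒ zpzzXYX   [X ::= z X Y]
zpzzXYX ⇒ zpzzzXYYX   [X ::= z X Y]
zpzzzXYYX ⇒ zpzzzSYYYX   [X ::= S Y]
zpzzzSYYYX ⇒ zpzzzYYYYX   [S ::= Y]
zpzzzYYYYX ⇒ zpzzzppYYYX   [Y ::= p p]
zpzzzppYYYX ⇒ zpzzzppppYYX   [Y ::= p p]
zpzzzppppYYX ⇒ zpzzzppppppYX   [Y ::= p p]
zpzzzppppppYX ⇒ zpzzzppppppppX   [Y ::= p p]
zpzzzppppppppX ⇒ zpzzzppppppppz   [X ::= z]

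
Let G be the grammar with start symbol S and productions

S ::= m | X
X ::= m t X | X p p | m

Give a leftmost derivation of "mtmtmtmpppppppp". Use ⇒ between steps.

S ⇒ X ⇒ Xpp ⇒ Xpppp ⇒ mtXpppp ⇒ mtmtXpppp ⇒ mtmtXpppppp ⇒ mtmtXpppppppp ⇒ mtmtmtXpppppppp ⇒ mtmtmtmpppppppp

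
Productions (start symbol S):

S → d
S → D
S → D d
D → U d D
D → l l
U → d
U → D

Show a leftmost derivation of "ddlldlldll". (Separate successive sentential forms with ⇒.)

S ⇒ D ⇒ UdD ⇒ DdD ⇒ UdDdD ⇒ ddDdD ⇒ ddUdDdD ⇒ ddDdDdD ⇒ ddlldDdD ⇒ ddlldlldD ⇒ ddlldlldll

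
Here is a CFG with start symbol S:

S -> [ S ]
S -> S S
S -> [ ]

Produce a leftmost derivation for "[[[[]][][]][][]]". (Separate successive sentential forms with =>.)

S => [S]   [S -> [ S ]]
[S] => [SS]   [S -> S S]
[SS] => [SSS]   [S -> S S]
[SSS] => [[S]SS]   [S -> [ S ]]
[[S]SS] => [[SS]SS]   [S -> S S]
[[SS]SS] => [[SSS]SS]   [S -> S S]
[[SSS]SS] => [[[S]SS]SS]   [S -> [ S ]]
[[[S]SS]SS] => [[[[]]SS]SS]   [S -> [ ]]
[[[[]]SS]SS] => [[[[]][]S]SS]   [S -> [ ]]
[[[[]][]S]SS] => [[[[]][][]]SS]   [S -> [ ]]
[[[[]][][]]SS] => [[[[]][][]][]S]   [S -> [ ]]
[[[[]][][]][]S] => [[[[]][][]][][]]   [S -> [ ]]

S => [S] => [SS] => [SSS] => [[S]SS] => [[SS]SS] => [[SSS]SS] => [[[S]SS]SS] => [[[[]]SS]SS] => [[[[]][]S]SS] => [[[[]][][]]SS] => [[[[]][][]][]S] => [[[[]][][]][][]]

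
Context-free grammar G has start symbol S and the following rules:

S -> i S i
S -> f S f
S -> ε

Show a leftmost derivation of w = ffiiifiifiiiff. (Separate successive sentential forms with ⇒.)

S⇒fSf⇒ffSff⇒ffiSiff⇒ffiiSiiff⇒ffiiiSiiiff⇒ffiiifSfiiiff⇒ffiiifiSifiiiff⇒ffiiifiifiiiff

S ⇒ fSf   [S -> f S f]
fSf ⇒ ffSff   [S -> f S f]
ffSff ⇒ ffiSiff   [S -> i S i]
ffiSiff ⇒ ffiiSiiff   [S -> i S i]
ffiiSiiff ⇒ ffiiiSiiiff   [S -> i S i]
ffiiiSiiiff ⇒ ffiiifSfiiiff   [S -> f S f]
ffiiifSfiiiff ⇒ ffiiifiSifiiiff   [S -> i S i]
ffiiifiSifiiiff ⇒ ffiiifiifiiiff   [S -> ε]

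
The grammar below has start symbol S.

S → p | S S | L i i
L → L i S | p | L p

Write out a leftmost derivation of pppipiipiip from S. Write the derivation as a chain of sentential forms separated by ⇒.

S ⇒ SS ⇒ SSS ⇒ pSS ⇒ pLiiS ⇒ pLiSiiS ⇒ pLpiSiiS ⇒ pppiSiiS ⇒ pppiSSiiS ⇒ pppiLiiSiiS ⇒ pppipiiSiiS ⇒ pppipiipiiS ⇒ pppipiipiip

S ⇒ SS   [S → S S]
SS ⇒ SSS   [S → S S]
SSS ⇒ pSS   [S → p]
pSS ⇒ pLiiS   [S → L i i]
pLiiS ⇒ pLiSiiS   [L → L i S]
pLiSiiS ⇒ pLpiSiiS   [L → L p]
pLpiSiiS ⇒ pppiSiiS   [L → p]
pppiSiiS ⇒ pppiSSiiS   [S → S S]
pppiSSiiS ⇒ pppiLiiSiiS   [S → L i i]
pppiLiiSiiS ⇒ pppipiiSiiS   [L → p]
pppipiiSiiS ⇒ pppipiipiiS   [S → p]
pppipiipiiS ⇒ pppipiipiip   [S → p]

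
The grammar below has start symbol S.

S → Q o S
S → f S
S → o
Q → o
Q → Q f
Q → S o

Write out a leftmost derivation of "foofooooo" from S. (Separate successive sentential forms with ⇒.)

S⇒fS⇒fQoS⇒fSooS⇒fQoSooS⇒fQfoSooS⇒fSofoSooS⇒foofoSooS⇒foofooooS⇒foofooooo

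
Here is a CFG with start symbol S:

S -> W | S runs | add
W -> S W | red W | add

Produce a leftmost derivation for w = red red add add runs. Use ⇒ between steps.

S ⇒ S runs ⇒ W runs ⇒ red W runs ⇒ red red W runs ⇒ red red S W runs ⇒ red red add W runs ⇒ red red add add runs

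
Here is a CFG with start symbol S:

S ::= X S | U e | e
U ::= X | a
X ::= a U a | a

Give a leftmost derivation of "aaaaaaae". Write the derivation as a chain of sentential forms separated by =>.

S => XS => aUaS => aXaS => aaaS => aaaXS => aaaaUaS => aaaaXaS => aaaaaaS => aaaaaaUe => aaaaaaae

S => XS   [S ::= X S]
XS => aUaS   [X ::= a U a]
aUaS => aXaS   [U ::= X]
aXaS => aaaS   [X ::= a]
aaaS => aaaXS   [S ::= X S]
aaaXS => aaaaUaS   [X ::= a U a]
aaaaUaS => aaaaXaS   [U ::= X]
aaaaXaS => aaaaaaS   [X ::= a]
aaaaaaS => aaaaaaUe   [S ::= U e]
aaaaaaUe => aaaaaaae   [U ::= a]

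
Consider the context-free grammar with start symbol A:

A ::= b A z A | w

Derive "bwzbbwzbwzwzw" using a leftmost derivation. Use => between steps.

A => bAzA => bwzA => bwzbAzA => bwzbbAzAzA => bwzbbwzAzA => bwzbbwzbAzAzA => bwzbbwzbwzAzA => bwzbbwzbwzwzA => bwzbbwzbwzwzw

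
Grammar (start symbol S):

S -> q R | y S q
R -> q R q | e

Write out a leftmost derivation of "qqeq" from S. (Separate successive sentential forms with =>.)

S => qR   [S -> q R]
qR => qqRq   [R -> q R q]
qqRq => qqeq   [R -> e]

S=>qR=>qqRq=>qqeq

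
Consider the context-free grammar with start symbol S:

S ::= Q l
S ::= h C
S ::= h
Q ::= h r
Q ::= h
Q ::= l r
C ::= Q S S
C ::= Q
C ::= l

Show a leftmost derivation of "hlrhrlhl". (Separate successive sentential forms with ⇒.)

S ⇒ hC ⇒ hQSS ⇒ hlrSS ⇒ hlrQlS ⇒ hlrhrlS ⇒ hlrhrlQl ⇒ hlrhrlhl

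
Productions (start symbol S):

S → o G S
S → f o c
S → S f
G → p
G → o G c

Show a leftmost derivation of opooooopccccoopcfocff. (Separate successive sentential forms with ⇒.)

S ⇒ Sf   [S → S f]
Sf ⇒ oGSf   [S → o G S]
oGSf ⇒ opSf   [G → p]
opSf ⇒ opoGSf   [S → o G S]
opoGSf ⇒ opooGcSf   [G → o G c]
opooGcSf ⇒ opoooGccSf   [G → o G c]
opoooGccSf ⇒ opooooGcccSf   [G → o G c]
opooooGcccSf ⇒ opoooooGccccSf   [G → o G c]
opoooooGccccSf ⇒ opooooopccccSf   [G → p]
opooooopccccSf ⇒ opooooopccccSff   [S → S f]
opooooopccccSff ⇒ opooooopccccoGSff   [S → o G S]
opooooopccccoGSff ⇒ opooooopccccooGcSff   [G → o G c]
opooooopccccooGcSff ⇒ opooooopccccoopcSff   [G → p]
opooooopccccoopcSff ⇒ opooooopccccoopcfocff   [S → f o c]

S ⇒ Sf ⇒ oGSf ⇒ opSf ⇒ opoGSf ⇒ opooGcSf ⇒ opoooGccSf ⇒ opooooGcccSf ⇒ opoooooGccccSf ⇒ opooooopccccSf ⇒ opooooopccccSff ⇒ opooooopccccoGSff ⇒ opooooopccccooGcSff ⇒ opooooopccccoopcSff ⇒ opooooopccccoopcfocff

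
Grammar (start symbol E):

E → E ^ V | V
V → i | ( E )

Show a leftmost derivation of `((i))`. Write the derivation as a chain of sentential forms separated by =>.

E=>V=>(E)=>(V)=>((E))=>((V))=>((i))

E => V   [E → V]
V => (E)   [V → ( E )]
(E) => (V)   [E → V]
(V) => ((E))   [V → ( E )]
((E)) => ((V))   [E → V]
((V)) => ((i))   [V → i]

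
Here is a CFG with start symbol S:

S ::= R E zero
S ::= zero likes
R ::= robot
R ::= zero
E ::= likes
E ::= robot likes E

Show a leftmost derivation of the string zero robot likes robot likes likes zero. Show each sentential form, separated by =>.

S => R E zero   [S ::= R E zero]
R E zero => zero E zero   [R ::= zero]
zero E zero => zero robot likes E zero   [E ::= robot likes E]
zero robot likes E zero => zero robot likes robot likes E zero   [E ::= robot likes E]
zero robot likes robot likes E zero => zero robot likes robot likes likes zero   [E ::= likes]

S => R E zero => zero E zero => zero robot likes E zero => zero robot likes robot likes E zero => zero robot likes robot likes likes zero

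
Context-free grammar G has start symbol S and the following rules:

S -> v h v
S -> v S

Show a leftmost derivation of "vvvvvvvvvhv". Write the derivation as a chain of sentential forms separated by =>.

S => vS => vvS => vvvS => vvvvS => vvvvvS => vvvvvvS => vvvvvvvS => vvvvvvvvS => vvvvvvvvvhv

S => vS   [S -> v S]
vS => vvS   [S -> v S]
vvS => vvvS   [S -> v S]
vvvS => vvvvS   [S -> v S]
vvvvS => vvvvvS   [S -> v S]
vvvvvS => vvvvvvS   [S -> v S]
vvvvvvS => vvvvvvvS   [S -> v S]
vvvvvvvS => vvvvvvvvS   [S -> v S]
vvvvvvvvS => vvvvvvvvvhv   [S -> v h v]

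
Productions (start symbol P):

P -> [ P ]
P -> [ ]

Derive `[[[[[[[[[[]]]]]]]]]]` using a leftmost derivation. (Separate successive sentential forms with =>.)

P => [P] => [[P]] => [[[P]]] => [[[[P]]]] => [[[[[P]]]]] => [[[[[[P]]]]]] => [[[[[[[P]]]]]]] => [[[[[[[[P]]]]]]]] => [[[[[[[[[P]]]]]]]]] => [[[[[[[[[[]]]]]]]]]]

P => [P]   [P -> [ P ]]
[P] => [[P]]   [P -> [ P ]]
[[P]] => [[[P]]]   [P -> [ P ]]
[[[P]]] => [[[[P]]]]   [P -> [ P ]]
[[[[P]]]] => [[[[[P]]]]]   [P -> [ P ]]
[[[[[P]]]]] => [[[[[[P]]]]]]   [P -> [ P ]]
[[[[[[P]]]]]] => [[[[[[[P]]]]]]]   [P -> [ P ]]
[[[[[[[P]]]]]]] => [[[[[[[[P]]]]]]]]   [P -> [ P ]]
[[[[[[[[P]]]]]]]] => [[[[[[[[[P]]]]]]]]]   [P -> [ P ]]
[[[[[[[[[P]]]]]]]]] => [[[[[[[[[[]]]]]]]]]]   [P -> [ ]]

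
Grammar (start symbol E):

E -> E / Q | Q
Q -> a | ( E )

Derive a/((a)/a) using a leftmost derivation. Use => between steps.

E => E/Q => Q/Q => a/Q => a/(E) => a/(E/Q) => a/(Q/Q) => a/((E)/Q) => a/((Q)/Q) => a/((a)/Q) => a/((a)/a)

E => E/Q   [E -> E / Q]
E/Q => Q/Q   [E -> Q]
Q/Q => a/Q   [Q -> a]
a/Q => a/(E)   [Q -> ( E )]
a/(E) => a/(E/Q)   [E -> E / Q]
a/(E/Q) => a/(Q/Q)   [E -> Q]
a/(Q/Q) => a/((E)/Q)   [Q -> ( E )]
a/((E)/Q) => a/((Q)/Q)   [E -> Q]
a/((Q)/Q) => a/((a)/Q)   [Q -> a]
a/((a)/Q) => a/((a)/a)   [Q -> a]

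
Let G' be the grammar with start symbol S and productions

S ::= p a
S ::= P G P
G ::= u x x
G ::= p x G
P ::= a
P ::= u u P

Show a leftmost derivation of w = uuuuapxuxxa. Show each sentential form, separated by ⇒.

S ⇒ PGP   [S ::= P G P]
PGP ⇒ uuPGP   [P ::= u u P]
uuPGP ⇒ uuuuPGP   [P ::= u u P]
uuuuPGP ⇒ uuuuaGP   [P ::= a]
uuuuaGP ⇒ uuuuapxGP   [G ::= p x G]
uuuuapxGP ⇒ uuuuapxuxxP   [G ::= u x x]
uuuuapxuxxP ⇒ uuuuapxuxxa   [P ::= a]

S ⇒ PGP ⇒ uuPGP ⇒ uuuuPGP ⇒ uuuuaGP ⇒ uuuuapxGP ⇒ uuuuapxuxxP ⇒ uuuuapxuxxa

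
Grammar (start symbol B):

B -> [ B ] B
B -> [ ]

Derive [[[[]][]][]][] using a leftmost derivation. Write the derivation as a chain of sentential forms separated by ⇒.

B⇒[B]B⇒[[B]B]B⇒[[[B]B]B]B⇒[[[[]]B]B]B⇒[[[[]][]]B]B⇒[[[[]][]][]]B⇒[[[[]][]][]][]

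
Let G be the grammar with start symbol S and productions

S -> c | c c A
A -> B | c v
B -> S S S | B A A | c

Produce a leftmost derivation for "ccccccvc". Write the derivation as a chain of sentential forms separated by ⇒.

S ⇒ ccA   [S -> c c A]
ccA ⇒ ccB   [A -> B]
ccB ⇒ ccSSS   [B -> S S S]
ccSSS ⇒ cccSS   [S -> c]
cccSS ⇒ cccccAS   [S -> c c A]
cccccAS ⇒ ccccccvS   [A -> c v]
ccccccvS ⇒ ccccccvc   [S -> c]

S⇒ccA⇒ccB⇒ccSSS⇒cccSS⇒cccccAS⇒ccccccvS⇒ccccccvc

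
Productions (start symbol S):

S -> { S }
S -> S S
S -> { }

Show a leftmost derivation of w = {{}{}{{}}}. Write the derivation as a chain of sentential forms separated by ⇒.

S⇒{S}⇒{SS}⇒{{}S}⇒{{}SS}⇒{{}{}S}⇒{{}{}{S}}⇒{{}{}{{}}}

S ⇒ {S}   [S -> { S }]
{S} ⇒ {SS}   [S -> S S]
{SS} ⇒ {{}S}   [S -> { }]
{{}S} ⇒ {{}SS}   [S -> S S]
{{}SS} ⇒ {{}{}S}   [S -> { }]
{{}{}S} ⇒ {{}{}{S}}   [S -> { S }]
{{}{}{S}} ⇒ {{}{}{{}}}   [S -> { }]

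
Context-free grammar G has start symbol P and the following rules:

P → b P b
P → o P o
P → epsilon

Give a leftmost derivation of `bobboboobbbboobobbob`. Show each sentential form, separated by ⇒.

P⇒bPb⇒boPob⇒bobPbob⇒bobbPbbob⇒bobboPobbob⇒bobbobPbobbob⇒bobboboPobobbob⇒bobbobooPoobobbob⇒bobboboobPboobobbob⇒bobboboobbPbboobobbob⇒bobboboobbbboobobbob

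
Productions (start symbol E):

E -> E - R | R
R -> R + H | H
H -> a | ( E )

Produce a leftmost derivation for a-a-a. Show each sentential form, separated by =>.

E=>E-R=>E-R-R=>R-R-R=>H-R-R=>a-R-R=>a-H-R=>a-a-R=>a-a-H=>a-a-a

E => E-R   [E -> E - R]
E-R => E-R-R   [E -> E - R]
E-R-R => R-R-R   [E -> R]
R-R-R => H-R-R   [R -> H]
H-R-R => a-R-R   [H -> a]
a-R-R => a-H-R   [R -> H]
a-H-R => a-a-R   [H -> a]
a-a-R => a-a-H   [R -> H]
a-a-H => a-a-a   [H -> a]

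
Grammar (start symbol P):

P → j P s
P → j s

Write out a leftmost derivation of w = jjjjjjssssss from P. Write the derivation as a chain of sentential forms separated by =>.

P => jPs => jjPss => jjjPsss => jjjjPssss => jjjjjPsssss => jjjjjjssssss

P => jPs   [P → j P s]
jPs => jjPss   [P → j P s]
jjPss => jjjPsss   [P → j P s]
jjjPsss => jjjjPssss   [P → j P s]
jjjjPssss => jjjjjPsssss   [P → j P s]
jjjjjPsssss => jjjjjjssssss   [P → j s]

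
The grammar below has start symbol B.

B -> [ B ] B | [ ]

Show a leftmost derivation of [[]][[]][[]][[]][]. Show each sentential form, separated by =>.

B => [B]B => [[]]B => [[]][B]B => [[]][[]]B => [[]][[]][B]B => [[]][[]][[]]B => [[]][[]][[]][B]B => [[]][[]][[]][[]]B => [[]][[]][[]][[]][]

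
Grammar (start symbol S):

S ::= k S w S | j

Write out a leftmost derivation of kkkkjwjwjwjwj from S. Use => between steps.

S => kSwS   [S ::= k S w S]
kSwS => kkSwSwS   [S ::= k S w S]
kkSwSwS => kkkSwSwSwS   [S ::= k S w S]
kkkSwSwSwS => kkkkSwSwSwSwS   [S ::= k S w S]
kkkkSwSwSwSwS => kkkkjwSwSwSwS   [S ::= j]
kkkkjwSwSwSwS => kkkkjwjwSwSwS   [S ::= j]
kkkkjwjwSwSwS => kkkkjwjwjwSwS   [S ::= j]
kkkkjwjwjwSwS => kkkkjwjwjwjwS   [S ::= j]
kkkkjwjwjwjwS => kkkkjwjwjwjwj   [S ::= j]

S => kSwS => kkSwSwS => kkkSwSwSwS => kkkkSwSwSwSwS => kkkkjwSwSwSwS => kkkkjwjwSwSwS => kkkkjwjwjwSwS => kkkkjwjwjwjwS => kkkkjwjwjwjwj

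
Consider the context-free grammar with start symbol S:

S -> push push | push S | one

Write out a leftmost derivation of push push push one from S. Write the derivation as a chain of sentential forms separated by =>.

S => push S => push push S => push push push S => push push push one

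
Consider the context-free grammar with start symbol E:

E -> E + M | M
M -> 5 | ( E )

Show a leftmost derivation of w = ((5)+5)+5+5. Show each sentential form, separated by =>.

E => E+M   [E -> E + M]
E+M => E+M+M   [E -> E + M]
E+M+M => M+M+M   [E -> M]
M+M+M => (E)+M+M   [M -> ( E )]
(E)+M+M => (E+M)+M+M   [E -> E + M]
(E+M)+M+M => (M+M)+M+M   [E -> M]
(M+M)+M+M => ((E)+M)+M+M   [M -> ( E )]
((E)+M)+M+M => ((M)+M)+M+M   [E -> M]
((M)+M)+M+M => ((5)+M)+M+M   [M -> 5]
((5)+M)+M+M => ((5)+5)+M+M   [M -> 5]
((5)+5)+M+M => ((5)+5)+5+M   [M -> 5]
((5)+5)+5+M => ((5)+5)+5+5   [M -> 5]

E => E+M => E+M+M => M+M+M => (E)+M+M => (E+M)+M+M => (M+M)+M+M => ((E)+M)+M+M => ((M)+M)+M+M => ((5)+M)+M+M => ((5)+5)+M+M => ((5)+5)+5+M => ((5)+5)+5+5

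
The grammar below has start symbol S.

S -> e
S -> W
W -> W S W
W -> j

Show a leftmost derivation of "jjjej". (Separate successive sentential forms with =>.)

S => W => WSW => jSW => jWW => jjW => jjWSW => jjjSW => jjjeW => jjjej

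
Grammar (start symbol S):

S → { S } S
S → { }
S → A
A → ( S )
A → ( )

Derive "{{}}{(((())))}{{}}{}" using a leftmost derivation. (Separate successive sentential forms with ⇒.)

S ⇒ {S}S   [S → { S } S]
{S}S ⇒ {{}}S   [S → { }]
{{}}S ⇒ {{}}{S}S   [S → { S } S]
{{}}{S}S ⇒ {{}}{A}S   [S → A]
{{}}{A}S ⇒ {{}}{(S)}S   [A → ( S )]
{{}}{(S)}S ⇒ {{}}{(A)}S   [S → A]
{{}}{(A)}S ⇒ {{}}{((S))}S   [A → ( S )]
{{}}{((S))}S ⇒ {{}}{((A))}S   [S → A]
{{}}{((A))}S ⇒ {{}}{(((S)))}S   [A → ( S )]
{{}}{(((S)))}S ⇒ {{}}{(((A)))}S   [S → A]
{{}}{(((A)))}S ⇒ {{}}{(((())))}S   [A → ( )]
{{}}{(((())))}S ⇒ {{}}{(((())))}{S}S   [S → { S } S]
{{}}{(((())))}{S}S ⇒ {{}}{(((())))}{{}}S   [S → { }]
{{}}{(((())))}{{}}S ⇒ {{}}{(((())))}{{}}{}   [S → { }]

S ⇒ {S}S ⇒ {{}}S ⇒ {{}}{S}S ⇒ {{}}{A}S ⇒ {{}}{(S)}S ⇒ {{}}{(A)}S ⇒ {{}}{((S))}S ⇒ {{}}{((A))}S ⇒ {{}}{(((S)))}S ⇒ {{}}{(((A)))}S ⇒ {{}}{(((())))}S ⇒ {{}}{(((())))}{S}S ⇒ {{}}{(((())))}{{}}S ⇒ {{}}{(((())))}{{}}{}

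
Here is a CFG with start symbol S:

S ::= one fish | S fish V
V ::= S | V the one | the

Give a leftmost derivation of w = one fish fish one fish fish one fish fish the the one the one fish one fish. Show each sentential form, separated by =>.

S => S fish V => one fish fish V => one fish fish S => one fish fish S fish V => one fish fish one fish fish V => one fish fish one fish fish S => one fish fish one fish fish S fish V => one fish fish one fish fish S fish V fish V => one fish fish one fish fish one fish fish V fish V => one fish fish one fish fish one fish fish V the one fish V => one fish fish one fish fish one fish fish V the one the one fish V => one fish fish one fish fish one fish fish the the one the one fish V => one fish fish one fish fish one fish fish the the one the one fish S => one fish fish one fish fish one fish fish the the one the one fish one fish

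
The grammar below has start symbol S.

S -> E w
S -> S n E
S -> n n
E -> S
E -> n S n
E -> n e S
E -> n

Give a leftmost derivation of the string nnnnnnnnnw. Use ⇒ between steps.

S ⇒ Ew   [S -> E w]
Ew ⇒ nSnw   [E -> n S n]
nSnw ⇒ nSnEnw   [S -> S n E]
nSnEnw ⇒ nnnnEnw   [S -> n n]
nnnnEnw ⇒ nnnnnSnnw   [E -> n S n]
nnnnnSnnw ⇒ nnnnnnnnnw   [S -> n n]

S ⇒ Ew ⇒ nSnw ⇒ nSnEnw ⇒ nnnnEnw ⇒ nnnnnSnnw ⇒ nnnnnnnnnw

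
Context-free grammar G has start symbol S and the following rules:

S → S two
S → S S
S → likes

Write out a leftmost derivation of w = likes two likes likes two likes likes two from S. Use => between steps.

S => S two => S S two => S two S two => likes two S two => likes two S S two => likes two S S S two => likes two S S S S two => likes two likes S S S two => likes two likes S two S S two => likes two likes likes two S S two => likes two likes likes two likes S two => likes two likes likes two likes likes two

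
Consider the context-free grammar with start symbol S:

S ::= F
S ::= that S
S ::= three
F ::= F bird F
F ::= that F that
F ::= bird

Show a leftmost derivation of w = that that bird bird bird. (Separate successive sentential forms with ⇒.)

S ⇒ that S   [S ::= that S]
that S ⇒ that that S   [S ::= that S]
that that S ⇒ that that F   [S ::= F]
that that F ⇒ that that F bird F   [F ::= F bird F]
that that F bird F ⇒ that that bird bird F   [F ::= bird]
that that bird bird F ⇒ that that bird bird bird   [F ::= bird]

S ⇒ that S ⇒ that that S ⇒ that that F ⇒ that that F bird F ⇒ that that bird bird F ⇒ that that bird bird bird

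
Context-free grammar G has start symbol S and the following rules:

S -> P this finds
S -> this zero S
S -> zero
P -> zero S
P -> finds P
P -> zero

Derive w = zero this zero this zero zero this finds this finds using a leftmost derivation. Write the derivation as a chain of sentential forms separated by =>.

S => P this finds   [S -> P this finds]
P this finds => zero S this finds   [P -> zero S]
zero S this finds => zero this zero S this finds   [S -> this zero S]
zero this zero S this finds => zero this zero this zero S this finds   [S -> this zero S]
zero this zero this zero S this finds => zero this zero this zero P this finds this finds   [S -> P this finds]
zero this zero this zero P this finds this finds => zero this zero this zero zero this finds this finds   [P -> zero]

S => P this finds => zero S this finds => zero this zero S this finds => zero this zero this zero S this finds => zero this zero this zero P this finds this finds => zero this zero this zero zero this finds this finds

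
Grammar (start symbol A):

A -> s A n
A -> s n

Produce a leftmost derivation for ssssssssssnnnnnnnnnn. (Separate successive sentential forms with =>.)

A => sAn => ssAnn => sssAnnn => ssssAnnnn => sssssAnnnnn => ssssssAnnnnnn => sssssssAnnnnnnn => ssssssssAnnnnnnnn => sssssssssAnnnnnnnnn => ssssssssssnnnnnnnnnn

A => sAn   [A -> s A n]
sAn => ssAnn   [A -> s A n]
ssAnn => sssAnnn   [A -> s A n]
sssAnnn => ssssAnnnn   [A -> s A n]
ssssAnnnn => sssssAnnnnn   [A -> s A n]
sssssAnnnnn => ssssssAnnnnnn   [A -> s A n]
ssssssAnnnnnn => sssssssAnnnnnnn   [A -> s A n]
sssssssAnnnnnnn => ssssssssAnnnnnnnn   [A -> s A n]
ssssssssAnnnnnnnn => sssssssssAnnnnnnnnn   [A -> s A n]
sssssssssAnnnnnnnnn => ssssssssssnnnnnnnnnn   [A -> s n]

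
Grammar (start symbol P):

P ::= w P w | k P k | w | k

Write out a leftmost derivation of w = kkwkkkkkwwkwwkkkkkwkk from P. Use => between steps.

P => kPk => kkPkk => kkwPwkk => kkwkPkwkk => kkwkkPkkwkk => kkwkkkPkkkwkk => kkwkkkkPkkkkwkk => kkwkkkkkPkkkkkwkk => kkwkkkkkwPwkkkkkwkk => kkwkkkkkwwPwwkkkkkwkk => kkwkkkkkwwkwwkkkkkwkk

P => kPk   [P ::= k P k]
kPk => kkPkk   [P ::= k P k]
kkPkk => kkwPwkk   [P ::= w P w]
kkwPwkk => kkwkPkwkk   [P ::= k P k]
kkwkPkwkk => kkwkkPkkwkk   [P ::= k P k]
kkwkkPkkwkk => kkwkkkPkkkwkk   [P ::= k P k]
kkwkkkPkkkwkk => kkwkkkkPkkkkwkk   [P ::= k P k]
kkwkkkkPkkkkwkk => kkwkkkkkPkkkkkwkk   [P ::= k P k]
kkwkkkkkPkkkkkwkk => kkwkkkkkwPwkkkkkwkk   [P ::= w P w]
kkwkkkkkwPwkkkkkwkk => kkwkkkkkwwPwwkkkkkwkk   [P ::= w P w]
kkwkkkkkwwPwwkkkkkwkk => kkwkkkkkwwkwwkkkkkwkk   [P ::= k]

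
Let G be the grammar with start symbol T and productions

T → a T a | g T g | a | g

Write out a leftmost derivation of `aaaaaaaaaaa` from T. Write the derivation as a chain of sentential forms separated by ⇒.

T⇒aTa⇒aaTaa⇒aaaTaaa⇒aaaaTaaaa⇒aaaaaTaaaaa⇒aaaaaaaaaaa

T ⇒ aTa   [T → a T a]
aTa ⇒ aaTaa   [T → a T a]
aaTaa ⇒ aaaTaaa   [T → a T a]
aaaTaaa ⇒ aaaaTaaaa   [T → a T a]
aaaaTaaaa ⇒ aaaaaTaaaaa   [T → a T a]
aaaaaTaaaaa ⇒ aaaaaaaaaaa   [T → a]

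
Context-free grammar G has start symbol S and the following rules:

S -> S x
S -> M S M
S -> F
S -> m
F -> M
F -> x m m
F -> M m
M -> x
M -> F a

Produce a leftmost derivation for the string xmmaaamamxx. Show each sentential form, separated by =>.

S => Sx   [S -> S x]
Sx => MSMx   [S -> M S M]
MSMx => FaSMx   [M -> F a]
FaSMx => MmaSMx   [F -> M m]
MmaSMx => FamaSMx   [M -> F a]
FamaSMx => MamaSMx   [F -> M]
MamaSMx => FaamaSMx   [M -> F a]
FaamaSMx => MaamaSMx   [F -> M]
MaamaSMx => FaaamaSMx   [M -> F a]
FaaamaSMx => xmmaaamaSMx   [F -> x m m]
xmmaaamaSMx => xmmaaamamMx   [S -> m]
xmmaaamamMx => xmmaaamamxx   [M -> x]

S => Sx => MSMx => FaSMx => MmaSMx => FamaSMx => MamaSMx => FaamaSMx => MaamaSMx => FaaamaSMx => xmmaaamaSMx => xmmaaamamMx => xmmaaamamxx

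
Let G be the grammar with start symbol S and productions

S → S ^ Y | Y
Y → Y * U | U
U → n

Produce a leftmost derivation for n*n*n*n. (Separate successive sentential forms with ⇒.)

S ⇒ Y ⇒ Y*U ⇒ Y*U*U ⇒ Y*U*U*U ⇒ U*U*U*U ⇒ n*U*U*U ⇒ n*n*U*U ⇒ n*n*n*U ⇒ n*n*n*n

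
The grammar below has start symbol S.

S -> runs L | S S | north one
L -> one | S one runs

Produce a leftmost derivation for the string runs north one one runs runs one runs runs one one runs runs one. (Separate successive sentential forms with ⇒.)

S ⇒ S S   [S -> S S]
S S ⇒ runs L S   [S -> runs L]
runs L S ⇒ runs S one runs S   [L -> S one runs]
runs S one runs S ⇒ runs north one one runs S   [S -> north one]
runs north one one runs S ⇒ runs north one one runs S S   [S -> S S]
runs north one one runs S S ⇒ runs north one one runs runs L S   [S -> runs L]
runs north one one runs runs L S ⇒ runs north one one runs runs one S   [L -> one]
runs north one one runs runs one S ⇒ runs north one one runs runs one S S   [S -> S S]
runs north one one runs runs one S S ⇒ runs north one one runs runs one runs L S   [S -> runs L]
runs north one one runs runs one runs L S ⇒ runs north one one runs runs one runs S one runs S   [L -> S one runs]
runs north one one runs runs one runs S one runs S ⇒ runs north one one runs runs one runs runs L one runs S   [S -> runs L]
runs north one one runs runs one runs runs L one runs S ⇒ runs north one one runs runs one runs runs one one runs S   [L -> one]
runs north one one runs runs one runs runs one one runs S ⇒ runs north one one runs runs one runs runs one one runs runs L   [S -> runs L]
runs north one one runs runs one runs runs one one runs runs L ⇒ runs north one one runs runs one runs runs one one runs runs one   [L -> one]

S ⇒ S S ⇒ runs L S ⇒ runs S one runs S ⇒ runs north one one runs S ⇒ runs north one one runs S S ⇒ runs north one one runs runs L S ⇒ runs north one one runs runs one S ⇒ runs north one one runs runs one S S ⇒ runs north one one runs runs one runs L S ⇒ runs north one one runs runs one runs S one runs S ⇒ runs north one one runs runs one runs runs L one runs S ⇒ runs north one one runs runs one runs runs one one runs S ⇒ runs north one one runs runs one runs runs one one runs runs L ⇒ runs north one one runs runs one runs runs one one runs runs one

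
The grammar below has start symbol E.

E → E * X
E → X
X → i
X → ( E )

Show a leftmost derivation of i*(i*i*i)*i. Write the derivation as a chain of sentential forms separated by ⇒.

E ⇒ E*X ⇒ E*X*X ⇒ X*X*X ⇒ i*X*X ⇒ i*(E)*X ⇒ i*(E*X)*X ⇒ i*(E*X*X)*X ⇒ i*(X*X*X)*X ⇒ i*(i*X*X)*X ⇒ i*(i*i*X)*X ⇒ i*(i*i*i)*X ⇒ i*(i*i*i)*i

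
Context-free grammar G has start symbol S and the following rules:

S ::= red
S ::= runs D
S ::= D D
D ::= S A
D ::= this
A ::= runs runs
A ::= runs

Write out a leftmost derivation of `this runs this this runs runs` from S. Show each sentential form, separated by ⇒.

S ⇒ D D   [S ::= D D]
D D ⇒ this D   [D ::= this]
this D ⇒ this S A   [D ::= S A]
this S A ⇒ this runs D A   [S ::= runs D]
this runs D A ⇒ this runs S A A   [D ::= S A]
this runs S A A ⇒ this runs D D A A   [S ::= D D]
this runs D D A A ⇒ this runs this D A A   [D ::= this]
this runs this D A A ⇒ this runs this this A A   [D ::= this]
this runs this this A A ⇒ this runs this this runs A   [A ::= runs]
this runs this this runs A ⇒ this runs this this runs runs   [A ::= runs]

S ⇒ D D ⇒ this D ⇒ this S A ⇒ this runs D A ⇒ this runs S A A ⇒ this runs D D A A ⇒ this runs this D A A ⇒ this runs this this A A ⇒ this runs this this runs A ⇒ this runs this this runs runs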